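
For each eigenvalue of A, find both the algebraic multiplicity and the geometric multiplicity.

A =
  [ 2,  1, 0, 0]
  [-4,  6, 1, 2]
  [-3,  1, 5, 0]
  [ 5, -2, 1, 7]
λ = 5: alg = 4, geom = 2

Step 1 — factor the characteristic polynomial to read off the algebraic multiplicities:
  χ_A(x) = (x - 5)^4

Step 2 — compute geometric multiplicities via the rank-nullity identity g(λ) = n − rank(A − λI):
  rank(A − (5)·I) = 2, so dim ker(A − (5)·I) = n − 2 = 2

Summary:
  λ = 5: algebraic multiplicity = 4, geometric multiplicity = 2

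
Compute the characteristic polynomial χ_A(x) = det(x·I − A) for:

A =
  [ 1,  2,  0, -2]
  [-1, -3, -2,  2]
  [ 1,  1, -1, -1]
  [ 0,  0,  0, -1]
x^4 + 4*x^3 + 6*x^2 + 4*x + 1

Expanding det(x·I − A) (e.g. by cofactor expansion or by noting that A is similar to its Jordan form J, which has the same characteristic polynomial as A) gives
  χ_A(x) = x^4 + 4*x^3 + 6*x^2 + 4*x + 1
which factors as (x + 1)^4. The eigenvalues (with algebraic multiplicities) are λ = -1 with multiplicity 4.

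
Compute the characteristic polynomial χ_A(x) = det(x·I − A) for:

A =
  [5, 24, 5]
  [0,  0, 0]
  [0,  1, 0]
x^3 - 5*x^2

Expanding det(x·I − A) (e.g. by cofactor expansion or by noting that A is similar to its Jordan form J, which has the same characteristic polynomial as A) gives
  χ_A(x) = x^3 - 5*x^2
which factors as x^2*(x - 5). The eigenvalues (with algebraic multiplicities) are λ = 0 with multiplicity 2, λ = 5 with multiplicity 1.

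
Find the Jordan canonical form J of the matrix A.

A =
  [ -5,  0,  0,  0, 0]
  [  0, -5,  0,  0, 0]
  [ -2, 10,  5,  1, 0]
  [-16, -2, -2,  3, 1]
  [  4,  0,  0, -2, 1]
J_1(-5) ⊕ J_1(-5) ⊕ J_3(3)

The characteristic polynomial is
  det(x·I − A) = x^5 + x^4 - 38*x^3 + 18*x^2 + 405*x - 675 = (x - 3)^3*(x + 5)^2

Eigenvalues and multiplicities (the geometric multiplicity of λ is n − rank(A − λI), which equals the number of Jordan blocks for λ):
  λ = -5: algebraic multiplicity = 2, geometric multiplicity = 2
  λ = 3: algebraic multiplicity = 3, geometric multiplicity = 1

Determining the block sizes for each eigenvalue:
  λ = -5: gm = am = 2, so every block has size 1 → block sizes [1, 1]
  λ = 3: one block (gm = 1), so the single block has size am = 3 → block sizes [3]

Assembling the blocks gives a Jordan form
J =
  [-5,  0, 0, 0, 0]
  [ 0, -5, 0, 0, 0]
  [ 0,  0, 3, 1, 0]
  [ 0,  0, 0, 3, 1]
  [ 0,  0, 0, 0, 3]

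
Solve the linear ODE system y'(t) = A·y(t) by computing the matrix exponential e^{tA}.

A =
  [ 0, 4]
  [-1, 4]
e^{tA} =
  [-2*t*exp(2*t) + exp(2*t), 4*t*exp(2*t)]
  [-t*exp(2*t), 2*t*exp(2*t) + exp(2*t)]

Strategy: write A = P · J · P⁻¹ where J is a Jordan canonical form, so e^{tA} = P · e^{tJ} · P⁻¹, and e^{tJ} can be computed block-by-block.

A has Jordan form
J =
  [2, 1]
  [0, 2]
(up to reordering of blocks).

Per-block formulas:
  For a 2×2 Jordan block J_2(2): exp(t · J_2(2)) = e^(2t)·(I + t·N), where N is the 2×2 nilpotent shift.

After assembling e^{tJ} and conjugating by P, we get:

e^{tA} =
  [-2*t*exp(2*t) + exp(2*t), 4*t*exp(2*t)]
  [-t*exp(2*t), 2*t*exp(2*t) + exp(2*t)]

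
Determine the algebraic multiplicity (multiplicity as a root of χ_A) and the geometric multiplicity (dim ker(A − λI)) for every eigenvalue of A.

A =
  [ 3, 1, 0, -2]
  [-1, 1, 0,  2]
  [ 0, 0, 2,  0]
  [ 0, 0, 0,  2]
λ = 2: alg = 4, geom = 3

Step 1 — factor the characteristic polynomial to read off the algebraic multiplicities:
  χ_A(x) = (x - 2)^4

Step 2 — compute geometric multiplicities via the rank-nullity identity g(λ) = n − rank(A − λI):
  rank(A − (2)·I) = 1, so dim ker(A − (2)·I) = n − 1 = 3

Summary:
  λ = 2: algebraic multiplicity = 4, geometric multiplicity = 3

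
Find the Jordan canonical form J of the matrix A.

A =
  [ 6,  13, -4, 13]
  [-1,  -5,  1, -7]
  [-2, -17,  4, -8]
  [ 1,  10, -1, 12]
J_1(2) ⊕ J_2(5) ⊕ J_1(5)

The characteristic polynomial is
  det(x·I − A) = x^4 - 17*x^3 + 105*x^2 - 275*x + 250 = (x - 5)^3*(x - 2)

Eigenvalues and multiplicities (the geometric multiplicity of λ is n − rank(A − λI), which equals the number of Jordan blocks for λ):
  λ = 2: algebraic multiplicity = 1, geometric multiplicity = 1
  λ = 5: algebraic multiplicity = 3, geometric multiplicity = 2

Determining the block sizes for each eigenvalue:
  λ = 2: one block (gm = 1), so the single block has size am = 1 → block sizes [1]
  λ = 5: 2 blocks summing to 3 forces exactly one block of size 2 and the rest size 1 → block sizes [2, 1]

Assembling the blocks gives a Jordan form
J =
  [2, 0, 0, 0]
  [0, 5, 1, 0]
  [0, 0, 5, 0]
  [0, 0, 0, 5]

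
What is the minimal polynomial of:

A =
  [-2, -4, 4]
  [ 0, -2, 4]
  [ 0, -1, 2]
x^3 + 2*x^2

The characteristic polynomial is χ_A(x) = x^2*(x + 2), so the eigenvalues are known. The minimal polynomial is
  m_A(x) = Π_λ (x − λ)^{k_λ}
where k_λ is the size of the *largest* Jordan block for λ (equivalently, the smallest k with (A − λI)^k v = 0 for every generalised eigenvector v of λ).

  λ = -2: largest Jordan block has size 1, contributing (x + 2)
  λ = 0: largest Jordan block has size 2, contributing (x − 0)^2

So m_A(x) = x^2*(x + 2) = x^3 + 2*x^2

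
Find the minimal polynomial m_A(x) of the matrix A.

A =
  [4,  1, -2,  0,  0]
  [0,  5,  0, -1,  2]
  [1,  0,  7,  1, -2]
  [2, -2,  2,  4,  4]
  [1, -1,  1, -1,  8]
x^4 - 22*x^3 + 181*x^2 - 660*x + 900

The characteristic polynomial is χ_A(x) = (x - 6)^3*(x - 5)^2, so the eigenvalues are known. The minimal polynomial is
  m_A(x) = Π_λ (x − λ)^{k_λ}
where k_λ is the size of the *largest* Jordan block for λ (equivalently, the smallest k with (A − λI)^k v = 0 for every generalised eigenvector v of λ).

  λ = 5: largest Jordan block has size 2, contributing (x − 5)^2
  λ = 6: largest Jordan block has size 2, contributing (x − 6)^2

So m_A(x) = (x - 6)^2*(x - 5)^2 = x^4 - 22*x^3 + 181*x^2 - 660*x + 900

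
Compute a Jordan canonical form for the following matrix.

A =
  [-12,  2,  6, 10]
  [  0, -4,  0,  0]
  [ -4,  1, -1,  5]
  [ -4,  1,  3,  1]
J_2(-4) ⊕ J_1(-4) ⊕ J_1(-4)

The characteristic polynomial is
  det(x·I − A) = x^4 + 16*x^3 + 96*x^2 + 256*x + 256 = (x + 4)^4

Eigenvalues and multiplicities (the geometric multiplicity of λ is n − rank(A − λI), which equals the number of Jordan blocks for λ):
  λ = -4: algebraic multiplicity = 4, geometric multiplicity = 3

Determining the block sizes for each eigenvalue:
  λ = -4: 3 blocks summing to 4 forces exactly one block of size 2 and the rest size 1 → block sizes [2, 1, 1]

Assembling the blocks gives a Jordan form
J =
  [-4,  1,  0,  0]
  [ 0, -4,  0,  0]
  [ 0,  0, -4,  0]
  [ 0,  0,  0, -4]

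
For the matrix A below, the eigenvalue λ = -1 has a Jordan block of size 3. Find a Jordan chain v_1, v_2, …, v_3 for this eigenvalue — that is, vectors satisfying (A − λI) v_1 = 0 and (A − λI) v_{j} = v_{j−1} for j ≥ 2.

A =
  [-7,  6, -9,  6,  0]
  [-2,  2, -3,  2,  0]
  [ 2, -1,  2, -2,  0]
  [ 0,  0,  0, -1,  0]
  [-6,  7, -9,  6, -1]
A Jordan chain for λ = -1 of length 3:
v_1 = (6, 0, -4, 0, 4)ᵀ
v_2 = (-6, -2, 2, 0, -6)ᵀ
v_3 = (1, 0, 0, 0, 0)ᵀ

Let N = A − (-1)·I. We want v_3 with N^3 v_3 = 0 but N^2 v_3 ≠ 0; then v_{j-1} := N · v_j for j = 3, …, 2.

Pick v_3 = (1, 0, 0, 0, 0)ᵀ.
Then v_2 = N · v_3 = (-6, -2, 2, 0, -6)ᵀ.
Then v_1 = N · v_2 = (6, 0, -4, 0, 4)ᵀ.

Sanity check: (A − (-1)·I) v_1 = (0, 0, 0, 0, 0)ᵀ = 0. ✓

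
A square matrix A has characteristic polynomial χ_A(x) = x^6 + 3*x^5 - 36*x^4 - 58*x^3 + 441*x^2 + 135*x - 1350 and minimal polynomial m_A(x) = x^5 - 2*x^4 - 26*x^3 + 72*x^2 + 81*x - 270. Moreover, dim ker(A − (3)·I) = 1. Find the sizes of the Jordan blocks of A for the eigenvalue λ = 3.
Block sizes for λ = 3: [3]

Step 1 — from the characteristic polynomial, algebraic multiplicity of λ = 3 is 3. From dim ker(A − (3)·I) = 1, there are exactly 1 Jordan blocks for λ = 3.
Step 2 — from the minimal polynomial, the factor (x − 3)^3 tells us the largest block for λ = 3 has size 3.
Step 3 — with total size 3, 1 blocks, and largest block 3, the block sizes (in nonincreasing order) are [3].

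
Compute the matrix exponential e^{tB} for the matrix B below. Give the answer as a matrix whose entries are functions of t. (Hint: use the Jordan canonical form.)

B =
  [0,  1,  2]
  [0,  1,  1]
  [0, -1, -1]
e^{tB} =
  [1, -t^2/2 + t, -t^2/2 + 2*t]
  [0, t + 1, t]
  [0, -t, 1 - t]

Strategy: write B = P · J · P⁻¹ where J is a Jordan canonical form, so e^{tB} = P · e^{tJ} · P⁻¹, and e^{tJ} can be computed block-by-block.

B has Jordan form
J =
  [0, 1, 0]
  [0, 0, 1]
  [0, 0, 0]
(up to reordering of blocks).

Per-block formulas:
  For a 3×3 Jordan block J_3(0): exp(t · J_3(0)) = e^(0t)·(I + t·N + (t^2/2)·N^2), where N is the 3×3 nilpotent shift.

After assembling e^{tJ} and conjugating by P, we get:

e^{tB} =
  [1, -t^2/2 + t, -t^2/2 + 2*t]
  [0, t + 1, t]
  [0, -t, 1 - t]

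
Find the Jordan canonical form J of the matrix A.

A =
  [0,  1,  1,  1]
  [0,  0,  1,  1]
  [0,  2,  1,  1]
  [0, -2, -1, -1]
J_3(0) ⊕ J_1(0)

The characteristic polynomial is
  det(x·I − A) = x^4

Eigenvalues and multiplicities (the geometric multiplicity of λ is n − rank(A − λI), which equals the number of Jordan blocks for λ):
  λ = 0: algebraic multiplicity = 4, geometric multiplicity = 2

Determining the block sizes for each eigenvalue:
  λ = 0: with am = 4 and gm = 2, the partition is not yet determined (e.g. several partitions of 4 into 2 parts exist). Let N = A − (0)·I. Computing rank(N^1) = 2, rank(N^2) = 1, rank(N^3) = 0; the number of blocks of size ≥ j is rank(N^{j−1}) − rank(N^j), giving [2, 1, 1]. So we have 1 block(s) of size 3, 1 block(s) of size 1 → block sizes [3, 1]

Assembling the blocks gives a Jordan form
J =
  [0, 1, 0, 0]
  [0, 0, 1, 0]
  [0, 0, 0, 0]
  [0, 0, 0, 0]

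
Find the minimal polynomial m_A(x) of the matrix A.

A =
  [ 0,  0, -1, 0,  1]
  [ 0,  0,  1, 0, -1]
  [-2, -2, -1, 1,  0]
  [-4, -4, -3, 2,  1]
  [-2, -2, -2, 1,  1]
x^3 - 2*x^2 + x

The characteristic polynomial is χ_A(x) = x^3*(x - 1)^2, so the eigenvalues are known. The minimal polynomial is
  m_A(x) = Π_λ (x − λ)^{k_λ}
where k_λ is the size of the *largest* Jordan block for λ (equivalently, the smallest k with (A − λI)^k v = 0 for every generalised eigenvector v of λ).

  λ = 0: largest Jordan block has size 1, contributing (x − 0)
  λ = 1: largest Jordan block has size 2, contributing (x − 1)^2

So m_A(x) = x*(x - 1)^2 = x^3 - 2*x^2 + x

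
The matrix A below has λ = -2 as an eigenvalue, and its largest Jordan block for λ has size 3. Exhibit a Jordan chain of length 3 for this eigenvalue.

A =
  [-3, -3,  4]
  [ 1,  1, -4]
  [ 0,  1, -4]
A Jordan chain for λ = -2 of length 3:
v_1 = (-2, 2, 1)ᵀ
v_2 = (-1, 1, 0)ᵀ
v_3 = (1, 0, 0)ᵀ

Let N = A − (-2)·I. We want v_3 with N^3 v_3 = 0 but N^2 v_3 ≠ 0; then v_{j-1} := N · v_j for j = 3, …, 2.

Pick v_3 = (1, 0, 0)ᵀ.
Then v_2 = N · v_3 = (-1, 1, 0)ᵀ.
Then v_1 = N · v_2 = (-2, 2, 1)ᵀ.

Sanity check: (A − (-2)·I) v_1 = (0, 0, 0)ᵀ = 0. ✓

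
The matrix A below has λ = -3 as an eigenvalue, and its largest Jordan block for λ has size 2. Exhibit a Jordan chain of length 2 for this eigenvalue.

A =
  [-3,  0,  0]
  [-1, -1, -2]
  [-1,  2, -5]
A Jordan chain for λ = -3 of length 2:
v_1 = (0, -1, -1)ᵀ
v_2 = (1, 0, 0)ᵀ

Let N = A − (-3)·I. We want v_2 with N^2 v_2 = 0 but N^1 v_2 ≠ 0; then v_{j-1} := N · v_j for j = 2, …, 2.

Pick v_2 = (1, 0, 0)ᵀ.
Then v_1 = N · v_2 = (0, -1, -1)ᵀ.

Sanity check: (A − (-3)·I) v_1 = (0, 0, 0)ᵀ = 0. ✓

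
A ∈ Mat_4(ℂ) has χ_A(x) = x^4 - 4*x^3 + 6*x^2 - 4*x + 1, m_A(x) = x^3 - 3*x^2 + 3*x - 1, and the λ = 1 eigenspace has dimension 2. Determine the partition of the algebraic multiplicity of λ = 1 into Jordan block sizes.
Block sizes for λ = 1: [3, 1]

Step 1 — from the characteristic polynomial, algebraic multiplicity of λ = 1 is 4. From dim ker(A − (1)·I) = 2, there are exactly 2 Jordan blocks for λ = 1.
Step 2 — from the minimal polynomial, the factor (x − 1)^3 tells us the largest block for λ = 1 has size 3.
Step 3 — with total size 4, 2 blocks, and largest block 3, the block sizes (in nonincreasing order) are [3, 1].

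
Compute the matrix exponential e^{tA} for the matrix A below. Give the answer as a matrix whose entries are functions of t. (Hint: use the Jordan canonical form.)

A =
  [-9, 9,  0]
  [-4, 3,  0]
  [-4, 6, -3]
e^{tA} =
  [-6*t*exp(-3*t) + exp(-3*t), 9*t*exp(-3*t), 0]
  [-4*t*exp(-3*t), 6*t*exp(-3*t) + exp(-3*t), 0]
  [-4*t*exp(-3*t), 6*t*exp(-3*t), exp(-3*t)]

Strategy: write A = P · J · P⁻¹ where J is a Jordan canonical form, so e^{tA} = P · e^{tJ} · P⁻¹, and e^{tJ} can be computed block-by-block.

A has Jordan form
J =
  [-3,  1,  0]
  [ 0, -3,  0]
  [ 0,  0, -3]
(up to reordering of blocks).

Per-block formulas:
  For a 1×1 block at λ = -3: exp(t · [-3]) = [e^(-3t)].
  For a 2×2 Jordan block J_2(-3): exp(t · J_2(-3)) = e^(-3t)·(I + t·N), where N is the 2×2 nilpotent shift.

After assembling e^{tJ} and conjugating by P, we get:

e^{tA} =
  [-6*t*exp(-3*t) + exp(-3*t), 9*t*exp(-3*t), 0]
  [-4*t*exp(-3*t), 6*t*exp(-3*t) + exp(-3*t), 0]
  [-4*t*exp(-3*t), 6*t*exp(-3*t), exp(-3*t)]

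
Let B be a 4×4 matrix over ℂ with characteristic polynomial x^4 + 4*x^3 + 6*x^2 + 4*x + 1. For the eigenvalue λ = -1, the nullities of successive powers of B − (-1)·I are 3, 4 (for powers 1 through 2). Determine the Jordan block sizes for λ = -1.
Block sizes for λ = -1: [2, 1, 1]

From the dimensions of kernels of powers, the number of Jordan blocks of size at least j is d_j − d_{j−1} where d_j = dim ker(N^j) (with d_0 = 0). Computing the differences gives [3, 1].
The number of blocks of size exactly k is (#blocks of size ≥ k) − (#blocks of size ≥ k + 1), so the partition is: 2 block(s) of size 1, 1 block(s) of size 2.
In nonincreasing order the block sizes are [2, 1, 1].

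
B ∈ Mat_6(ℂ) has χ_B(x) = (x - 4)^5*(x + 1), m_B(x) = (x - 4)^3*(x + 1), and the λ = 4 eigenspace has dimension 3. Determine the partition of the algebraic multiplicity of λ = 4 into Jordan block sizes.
Block sizes for λ = 4: [3, 1, 1]

Step 1 — from the characteristic polynomial, algebraic multiplicity of λ = 4 is 5. From dim ker(B − (4)·I) = 3, there are exactly 3 Jordan blocks for λ = 4.
Step 2 — from the minimal polynomial, the factor (x − 4)^3 tells us the largest block for λ = 4 has size 3.
Step 3 — with total size 5, 3 blocks, and largest block 3, the block sizes (in nonincreasing order) are [3, 1, 1].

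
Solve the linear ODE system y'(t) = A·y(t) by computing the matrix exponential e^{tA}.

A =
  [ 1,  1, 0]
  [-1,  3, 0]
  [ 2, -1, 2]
e^{tA} =
  [-t*exp(2*t) + exp(2*t), t*exp(2*t), 0]
  [-t*exp(2*t), t*exp(2*t) + exp(2*t), 0]
  [-t^2*exp(2*t)/2 + 2*t*exp(2*t), t^2*exp(2*t)/2 - t*exp(2*t), exp(2*t)]

Strategy: write A = P · J · P⁻¹ where J is a Jordan canonical form, so e^{tA} = P · e^{tJ} · P⁻¹, and e^{tJ} can be computed block-by-block.

A has Jordan form
J =
  [2, 1, 0]
  [0, 2, 1]
  [0, 0, 2]
(up to reordering of blocks).

Per-block formulas:
  For a 3×3 Jordan block J_3(2): exp(t · J_3(2)) = e^(2t)·(I + t·N + (t^2/2)·N^2), where N is the 3×3 nilpotent shift.

After assembling e^{tJ} and conjugating by P, we get:

e^{tA} =
  [-t*exp(2*t) + exp(2*t), t*exp(2*t), 0]
  [-t*exp(2*t), t*exp(2*t) + exp(2*t), 0]
  [-t^2*exp(2*t)/2 + 2*t*exp(2*t), t^2*exp(2*t)/2 - t*exp(2*t), exp(2*t)]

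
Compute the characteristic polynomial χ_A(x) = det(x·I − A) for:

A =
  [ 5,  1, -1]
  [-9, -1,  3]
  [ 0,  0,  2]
x^3 - 6*x^2 + 12*x - 8

Expanding det(x·I − A) (e.g. by cofactor expansion or by noting that A is similar to its Jordan form J, which has the same characteristic polynomial as A) gives
  χ_A(x) = x^3 - 6*x^2 + 12*x - 8
which factors as (x - 2)^3. The eigenvalues (with algebraic multiplicities) are λ = 2 with multiplicity 3.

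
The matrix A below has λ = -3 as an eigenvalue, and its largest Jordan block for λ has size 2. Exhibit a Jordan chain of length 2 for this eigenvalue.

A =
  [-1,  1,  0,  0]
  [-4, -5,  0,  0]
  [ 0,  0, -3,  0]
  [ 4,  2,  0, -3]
A Jordan chain for λ = -3 of length 2:
v_1 = (2, -4, 0, 4)ᵀ
v_2 = (1, 0, 0, 0)ᵀ

Let N = A − (-3)·I. We want v_2 with N^2 v_2 = 0 but N^1 v_2 ≠ 0; then v_{j-1} := N · v_j for j = 2, …, 2.

Pick v_2 = (1, 0, 0, 0)ᵀ.
Then v_1 = N · v_2 = (2, -4, 0, 4)ᵀ.

Sanity check: (A − (-3)·I) v_1 = (0, 0, 0, 0)ᵀ = 0. ✓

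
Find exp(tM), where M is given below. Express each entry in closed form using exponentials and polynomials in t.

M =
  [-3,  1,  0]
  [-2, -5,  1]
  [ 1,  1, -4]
e^{tM} =
  [-t^2*exp(-4*t)/2 + t*exp(-4*t) + exp(-4*t), t*exp(-4*t), t^2*exp(-4*t)/2]
  [t^2*exp(-4*t)/2 - 2*t*exp(-4*t), -t*exp(-4*t) + exp(-4*t), -t^2*exp(-4*t)/2 + t*exp(-4*t)]
  [-t^2*exp(-4*t)/2 + t*exp(-4*t), t*exp(-4*t), t^2*exp(-4*t)/2 + exp(-4*t)]

Strategy: write M = P · J · P⁻¹ where J is a Jordan canonical form, so e^{tM} = P · e^{tJ} · P⁻¹, and e^{tJ} can be computed block-by-block.

M has Jordan form
J =
  [-4,  1,  0]
  [ 0, -4,  1]
  [ 0,  0, -4]
(up to reordering of blocks).

Per-block formulas:
  For a 3×3 Jordan block J_3(-4): exp(t · J_3(-4)) = e^(-4t)·(I + t·N + (t^2/2)·N^2), where N is the 3×3 nilpotent shift.

After assembling e^{tJ} and conjugating by P, we get:

e^{tM} =
  [-t^2*exp(-4*t)/2 + t*exp(-4*t) + exp(-4*t), t*exp(-4*t), t^2*exp(-4*t)/2]
  [t^2*exp(-4*t)/2 - 2*t*exp(-4*t), -t*exp(-4*t) + exp(-4*t), -t^2*exp(-4*t)/2 + t*exp(-4*t)]
  [-t^2*exp(-4*t)/2 + t*exp(-4*t), t*exp(-4*t), t^2*exp(-4*t)/2 + exp(-4*t)]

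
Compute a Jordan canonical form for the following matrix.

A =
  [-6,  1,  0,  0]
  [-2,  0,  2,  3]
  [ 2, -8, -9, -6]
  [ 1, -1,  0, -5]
J_3(-5) ⊕ J_1(-5)

The characteristic polynomial is
  det(x·I − A) = x^4 + 20*x^3 + 150*x^2 + 500*x + 625 = (x + 5)^4

Eigenvalues and multiplicities (the geometric multiplicity of λ is n − rank(A − λI), which equals the number of Jordan blocks for λ):
  λ = -5: algebraic multiplicity = 4, geometric multiplicity = 2

Determining the block sizes for each eigenvalue:
  λ = -5: with am = 4 and gm = 2, the partition is not yet determined (e.g. several partitions of 4 into 2 parts exist). Let N = A − (-5)·I. Computing rank(N^1) = 2, rank(N^2) = 1, rank(N^3) = 0; the number of blocks of size ≥ j is rank(N^{j−1}) − rank(N^j), giving [2, 1, 1]. So we have 1 block(s) of size 3, 1 block(s) of size 1 → block sizes [3, 1]

Assembling the blocks gives a Jordan form
J =
  [-5,  1,  0,  0]
  [ 0, -5,  1,  0]
  [ 0,  0, -5,  0]
  [ 0,  0,  0, -5]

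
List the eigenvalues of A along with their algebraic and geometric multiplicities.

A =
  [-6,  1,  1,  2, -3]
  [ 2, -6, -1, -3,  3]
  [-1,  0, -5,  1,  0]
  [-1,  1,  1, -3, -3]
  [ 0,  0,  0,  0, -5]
λ = -5: alg = 5, geom = 3

Step 1 — factor the characteristic polynomial to read off the algebraic multiplicities:
  χ_A(x) = (x + 5)^5

Step 2 — compute geometric multiplicities via the rank-nullity identity g(λ) = n − rank(A − λI):
  rank(A − (-5)·I) = 2, so dim ker(A − (-5)·I) = n − 2 = 3

Summary:
  λ = -5: algebraic multiplicity = 5, geometric multiplicity = 3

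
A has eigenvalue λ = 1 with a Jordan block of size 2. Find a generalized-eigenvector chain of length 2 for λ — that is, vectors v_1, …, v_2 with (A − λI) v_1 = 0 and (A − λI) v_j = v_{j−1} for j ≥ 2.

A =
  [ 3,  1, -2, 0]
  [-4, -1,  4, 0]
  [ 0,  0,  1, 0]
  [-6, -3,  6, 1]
A Jordan chain for λ = 1 of length 2:
v_1 = (2, -4, 0, -6)ᵀ
v_2 = (1, 0, 0, 0)ᵀ

Let N = A − (1)·I. We want v_2 with N^2 v_2 = 0 but N^1 v_2 ≠ 0; then v_{j-1} := N · v_j for j = 2, …, 2.

Pick v_2 = (1, 0, 0, 0)ᵀ.
Then v_1 = N · v_2 = (2, -4, 0, -6)ᵀ.

Sanity check: (A − (1)·I) v_1 = (0, 0, 0, 0)ᵀ = 0. ✓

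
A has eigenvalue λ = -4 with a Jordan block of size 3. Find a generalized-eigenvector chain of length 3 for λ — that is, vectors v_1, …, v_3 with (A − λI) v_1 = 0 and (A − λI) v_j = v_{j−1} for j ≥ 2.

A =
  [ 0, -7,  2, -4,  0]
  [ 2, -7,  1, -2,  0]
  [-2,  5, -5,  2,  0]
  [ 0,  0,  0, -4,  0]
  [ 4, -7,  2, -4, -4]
A Jordan chain for λ = -4 of length 3:
v_1 = (-2, 0, 4, 0, -2)ᵀ
v_2 = (4, 2, -2, 0, 4)ᵀ
v_3 = (1, 0, 0, 0, 0)ᵀ

Let N = A − (-4)·I. We want v_3 with N^3 v_3 = 0 but N^2 v_3 ≠ 0; then v_{j-1} := N · v_j for j = 3, …, 2.

Pick v_3 = (1, 0, 0, 0, 0)ᵀ.
Then v_2 = N · v_3 = (4, 2, -2, 0, 4)ᵀ.
Then v_1 = N · v_2 = (-2, 0, 4, 0, -2)ᵀ.

Sanity check: (A − (-4)·I) v_1 = (0, 0, 0, 0, 0)ᵀ = 0. ✓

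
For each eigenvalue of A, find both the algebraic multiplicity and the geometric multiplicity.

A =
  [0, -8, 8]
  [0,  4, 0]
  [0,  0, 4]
λ = 0: alg = 1, geom = 1; λ = 4: alg = 2, geom = 2

Step 1 — factor the characteristic polynomial to read off the algebraic multiplicities:
  χ_A(x) = x*(x - 4)^2

Step 2 — compute geometric multiplicities via the rank-nullity identity g(λ) = n − rank(A − λI):
  rank(A − (0)·I) = 2, so dim ker(A − (0)·I) = n − 2 = 1
  rank(A − (4)·I) = 1, so dim ker(A − (4)·I) = n − 1 = 2

Summary:
  λ = 0: algebraic multiplicity = 1, geometric multiplicity = 1
  λ = 4: algebraic multiplicity = 2, geometric multiplicity = 2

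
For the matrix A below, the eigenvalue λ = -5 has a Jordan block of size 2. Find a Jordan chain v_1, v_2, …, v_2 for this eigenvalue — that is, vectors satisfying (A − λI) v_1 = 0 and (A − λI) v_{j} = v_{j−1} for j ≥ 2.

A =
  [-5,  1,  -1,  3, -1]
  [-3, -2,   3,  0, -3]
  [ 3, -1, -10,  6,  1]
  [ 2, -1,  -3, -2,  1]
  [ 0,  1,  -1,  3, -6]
A Jordan chain for λ = -5 of length 2:
v_1 = (0, -3, 3, 2, 0)ᵀ
v_2 = (1, 0, 0, 0, 0)ᵀ

Let N = A − (-5)·I. We want v_2 with N^2 v_2 = 0 but N^1 v_2 ≠ 0; then v_{j-1} := N · v_j for j = 2, …, 2.

Pick v_2 = (1, 0, 0, 0, 0)ᵀ.
Then v_1 = N · v_2 = (0, -3, 3, 2, 0)ᵀ.

Sanity check: (A − (-5)·I) v_1 = (0, 0, 0, 0, 0)ᵀ = 0. ✓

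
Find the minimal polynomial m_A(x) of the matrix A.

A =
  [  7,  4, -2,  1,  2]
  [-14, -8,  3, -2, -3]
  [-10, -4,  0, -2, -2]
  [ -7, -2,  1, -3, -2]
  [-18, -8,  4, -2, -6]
x^3 + 6*x^2 + 12*x + 8

The characteristic polynomial is χ_A(x) = (x + 2)^5, so the eigenvalues are known. The minimal polynomial is
  m_A(x) = Π_λ (x − λ)^{k_λ}
where k_λ is the size of the *largest* Jordan block for λ (equivalently, the smallest k with (A − λI)^k v = 0 for every generalised eigenvector v of λ).

  λ = -2: largest Jordan block has size 3, contributing (x + 2)^3

So m_A(x) = (x + 2)^3 = x^3 + 6*x^2 + 12*x + 8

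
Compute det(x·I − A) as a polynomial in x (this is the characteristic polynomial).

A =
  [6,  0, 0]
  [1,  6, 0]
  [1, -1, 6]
x^3 - 18*x^2 + 108*x - 216

Expanding det(x·I − A) (e.g. by cofactor expansion or by noting that A is similar to its Jordan form J, which has the same characteristic polynomial as A) gives
  χ_A(x) = x^3 - 18*x^2 + 108*x - 216
which factors as (x - 6)^3. The eigenvalues (with algebraic multiplicities) are λ = 6 with multiplicity 3.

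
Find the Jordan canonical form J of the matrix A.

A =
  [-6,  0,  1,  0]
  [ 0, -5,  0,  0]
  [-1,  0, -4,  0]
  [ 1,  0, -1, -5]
J_2(-5) ⊕ J_1(-5) ⊕ J_1(-5)

The characteristic polynomial is
  det(x·I − A) = x^4 + 20*x^3 + 150*x^2 + 500*x + 625 = (x + 5)^4

Eigenvalues and multiplicities (the geometric multiplicity of λ is n − rank(A − λI), which equals the number of Jordan blocks for λ):
  λ = -5: algebraic multiplicity = 4, geometric multiplicity = 3

Determining the block sizes for each eigenvalue:
  λ = -5: 3 blocks summing to 4 forces exactly one block of size 2 and the rest size 1 → block sizes [2, 1, 1]

Assembling the blocks gives a Jordan form
J =
  [-5,  1,  0,  0]
  [ 0, -5,  0,  0]
  [ 0,  0, -5,  0]
  [ 0,  0,  0, -5]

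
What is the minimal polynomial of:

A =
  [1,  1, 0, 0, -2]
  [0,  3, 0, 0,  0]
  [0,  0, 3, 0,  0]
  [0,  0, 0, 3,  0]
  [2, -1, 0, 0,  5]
x^2 - 6*x + 9

The characteristic polynomial is χ_A(x) = (x - 3)^5, so the eigenvalues are known. The minimal polynomial is
  m_A(x) = Π_λ (x − λ)^{k_λ}
where k_λ is the size of the *largest* Jordan block for λ (equivalently, the smallest k with (A − λI)^k v = 0 for every generalised eigenvector v of λ).

  λ = 3: largest Jordan block has size 2, contributing (x − 3)^2

So m_A(x) = (x - 3)^2 = x^2 - 6*x + 9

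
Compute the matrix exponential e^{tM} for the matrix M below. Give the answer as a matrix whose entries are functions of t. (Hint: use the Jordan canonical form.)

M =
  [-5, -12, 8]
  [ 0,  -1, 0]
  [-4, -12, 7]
e^{tM} =
  [-exp(3*t) + 2*exp(-t), -3*exp(3*t) + 3*exp(-t), 2*exp(3*t) - 2*exp(-t)]
  [0, exp(-t), 0]
  [-exp(3*t) + exp(-t), -3*exp(3*t) + 3*exp(-t), 2*exp(3*t) - exp(-t)]

Strategy: write M = P · J · P⁻¹ where J is a Jordan canonical form, so e^{tM} = P · e^{tJ} · P⁻¹, and e^{tJ} can be computed block-by-block.

M has Jordan form
J =
  [-1,  0, 0]
  [ 0, -1, 0]
  [ 0,  0, 3]
(up to reordering of blocks).

Per-block formulas:
  For a 1×1 block at λ = -1: exp(t · [-1]) = [e^(-1t)].
  For a 1×1 block at λ = 3: exp(t · [3]) = [e^(3t)].

After assembling e^{tJ} and conjugating by P, we get:

e^{tM} =
  [-exp(3*t) + 2*exp(-t), -3*exp(3*t) + 3*exp(-t), 2*exp(3*t) - 2*exp(-t)]
  [0, exp(-t), 0]
  [-exp(3*t) + exp(-t), -3*exp(3*t) + 3*exp(-t), 2*exp(3*t) - exp(-t)]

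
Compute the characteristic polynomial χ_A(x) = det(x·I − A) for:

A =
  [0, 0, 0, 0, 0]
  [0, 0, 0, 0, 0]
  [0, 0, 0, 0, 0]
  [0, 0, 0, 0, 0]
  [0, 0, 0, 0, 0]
x^5

Expanding det(x·I − A) (e.g. by cofactor expansion or by noting that A is similar to its Jordan form J, which has the same characteristic polynomial as A) gives
  χ_A(x) = x^5
which factors as x^5. The eigenvalues (with algebraic multiplicities) are λ = 0 with multiplicity 5.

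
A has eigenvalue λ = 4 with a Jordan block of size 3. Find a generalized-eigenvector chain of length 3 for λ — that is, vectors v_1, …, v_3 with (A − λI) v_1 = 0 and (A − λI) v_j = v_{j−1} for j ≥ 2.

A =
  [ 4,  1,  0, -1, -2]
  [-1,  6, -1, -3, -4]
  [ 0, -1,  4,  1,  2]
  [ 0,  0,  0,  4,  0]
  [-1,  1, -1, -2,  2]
A Jordan chain for λ = 4 of length 3:
v_1 = (1, 2, -1, 0, 1)ᵀ
v_2 = (0, -1, 0, 0, -1)ᵀ
v_3 = (1, 0, 0, 0, 0)ᵀ

Let N = A − (4)·I. We want v_3 with N^3 v_3 = 0 but N^2 v_3 ≠ 0; then v_{j-1} := N · v_j for j = 3, …, 2.

Pick v_3 = (1, 0, 0, 0, 0)ᵀ.
Then v_2 = N · v_3 = (0, -1, 0, 0, -1)ᵀ.
Then v_1 = N · v_2 = (1, 2, -1, 0, 1)ᵀ.

Sanity check: (A − (4)·I) v_1 = (0, 0, 0, 0, 0)ᵀ = 0. ✓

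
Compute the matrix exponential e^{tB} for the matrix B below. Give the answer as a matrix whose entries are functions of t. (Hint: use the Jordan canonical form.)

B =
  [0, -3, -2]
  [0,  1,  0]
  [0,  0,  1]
e^{tB} =
  [1, 3 - 3*exp(t), 2 - 2*exp(t)]
  [0, exp(t), 0]
  [0, 0, exp(t)]

Strategy: write B = P · J · P⁻¹ where J is a Jordan canonical form, so e^{tB} = P · e^{tJ} · P⁻¹, and e^{tJ} can be computed block-by-block.

B has Jordan form
J =
  [0, 0, 0]
  [0, 1, 0]
  [0, 0, 1]
(up to reordering of blocks).

Per-block formulas:
  For a 1×1 block at λ = 1: exp(t · [1]) = [e^(1t)].
  For a 1×1 block at λ = 0: exp(t · [0]) = [e^(0t)].

After assembling e^{tJ} and conjugating by P, we get:

e^{tB} =
  [1, 3 - 3*exp(t), 2 - 2*exp(t)]
  [0, exp(t), 0]
  [0, 0, exp(t)]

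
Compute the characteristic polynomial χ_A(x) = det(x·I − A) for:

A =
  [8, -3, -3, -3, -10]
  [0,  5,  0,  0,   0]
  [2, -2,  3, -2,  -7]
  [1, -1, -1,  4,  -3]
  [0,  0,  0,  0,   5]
x^5 - 25*x^4 + 250*x^3 - 1250*x^2 + 3125*x - 3125

Expanding det(x·I − A) (e.g. by cofactor expansion or by noting that A is similar to its Jordan form J, which has the same characteristic polynomial as A) gives
  χ_A(x) = x^5 - 25*x^4 + 250*x^3 - 1250*x^2 + 3125*x - 3125
which factors as (x - 5)^5. The eigenvalues (with algebraic multiplicities) are λ = 5 with multiplicity 5.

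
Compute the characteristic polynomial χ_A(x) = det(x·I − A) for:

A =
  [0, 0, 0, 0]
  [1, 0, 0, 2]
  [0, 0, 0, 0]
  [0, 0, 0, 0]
x^4

Expanding det(x·I − A) (e.g. by cofactor expansion or by noting that A is similar to its Jordan form J, which has the same characteristic polynomial as A) gives
  χ_A(x) = x^4
which factors as x^4. The eigenvalues (with algebraic multiplicities) are λ = 0 with multiplicity 4.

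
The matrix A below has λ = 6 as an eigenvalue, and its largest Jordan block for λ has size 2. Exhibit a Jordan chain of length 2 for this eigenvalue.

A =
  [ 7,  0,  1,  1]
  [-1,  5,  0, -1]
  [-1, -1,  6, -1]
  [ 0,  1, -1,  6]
A Jordan chain for λ = 6 of length 2:
v_1 = (1, -1, -1, 0)ᵀ
v_2 = (1, 0, 0, 0)ᵀ

Let N = A − (6)·I. We want v_2 with N^2 v_2 = 0 but N^1 v_2 ≠ 0; then v_{j-1} := N · v_j for j = 2, …, 2.

Pick v_2 = (1, 0, 0, 0)ᵀ.
Then v_1 = N · v_2 = (1, -1, -1, 0)ᵀ.

Sanity check: (A − (6)·I) v_1 = (0, 0, 0, 0)ᵀ = 0. ✓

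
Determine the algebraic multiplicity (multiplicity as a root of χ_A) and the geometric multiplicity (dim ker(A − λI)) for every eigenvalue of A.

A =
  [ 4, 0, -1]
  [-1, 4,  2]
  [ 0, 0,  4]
λ = 4: alg = 3, geom = 1

Step 1 — factor the characteristic polynomial to read off the algebraic multiplicities:
  χ_A(x) = (x - 4)^3

Step 2 — compute geometric multiplicities via the rank-nullity identity g(λ) = n − rank(A − λI):
  rank(A − (4)·I) = 2, so dim ker(A − (4)·I) = n − 2 = 1

Summary:
  λ = 4: algebraic multiplicity = 3, geometric multiplicity = 1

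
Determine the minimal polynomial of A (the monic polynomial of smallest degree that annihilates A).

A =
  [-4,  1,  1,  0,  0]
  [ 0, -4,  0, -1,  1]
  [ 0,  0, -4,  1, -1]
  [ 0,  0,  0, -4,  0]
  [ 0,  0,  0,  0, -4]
x^2 + 8*x + 16

The characteristic polynomial is χ_A(x) = (x + 4)^5, so the eigenvalues are known. The minimal polynomial is
  m_A(x) = Π_λ (x − λ)^{k_λ}
where k_λ is the size of the *largest* Jordan block for λ (equivalently, the smallest k with (A − λI)^k v = 0 for every generalised eigenvector v of λ).

  λ = -4: largest Jordan block has size 2, contributing (x + 4)^2

So m_A(x) = (x + 4)^2 = x^2 + 8*x + 16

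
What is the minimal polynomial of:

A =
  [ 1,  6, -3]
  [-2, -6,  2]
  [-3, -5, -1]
x^3 + 6*x^2 + 12*x + 8

The characteristic polynomial is χ_A(x) = (x + 2)^3, so the eigenvalues are known. The minimal polynomial is
  m_A(x) = Π_λ (x − λ)^{k_λ}
where k_λ is the size of the *largest* Jordan block for λ (equivalently, the smallest k with (A − λI)^k v = 0 for every generalised eigenvector v of λ).

  λ = -2: largest Jordan block has size 3, contributing (x + 2)^3

So m_A(x) = (x + 2)^3 = x^3 + 6*x^2 + 12*x + 8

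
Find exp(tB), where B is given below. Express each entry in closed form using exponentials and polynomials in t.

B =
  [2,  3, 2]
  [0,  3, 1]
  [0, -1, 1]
e^{tB} =
  [exp(2*t), t^2*exp(2*t)/2 + 3*t*exp(2*t), t^2*exp(2*t)/2 + 2*t*exp(2*t)]
  [0, t*exp(2*t) + exp(2*t), t*exp(2*t)]
  [0, -t*exp(2*t), -t*exp(2*t) + exp(2*t)]

Strategy: write B = P · J · P⁻¹ where J is a Jordan canonical form, so e^{tB} = P · e^{tJ} · P⁻¹, and e^{tJ} can be computed block-by-block.

B has Jordan form
J =
  [2, 1, 0]
  [0, 2, 1]
  [0, 0, 2]
(up to reordering of blocks).

Per-block formulas:
  For a 3×3 Jordan block J_3(2): exp(t · J_3(2)) = e^(2t)·(I + t·N + (t^2/2)·N^2), where N is the 3×3 nilpotent shift.

After assembling e^{tJ} and conjugating by P, we get:

e^{tB} =
  [exp(2*t), t^2*exp(2*t)/2 + 3*t*exp(2*t), t^2*exp(2*t)/2 + 2*t*exp(2*t)]
  [0, t*exp(2*t) + exp(2*t), t*exp(2*t)]
  [0, -t*exp(2*t), -t*exp(2*t) + exp(2*t)]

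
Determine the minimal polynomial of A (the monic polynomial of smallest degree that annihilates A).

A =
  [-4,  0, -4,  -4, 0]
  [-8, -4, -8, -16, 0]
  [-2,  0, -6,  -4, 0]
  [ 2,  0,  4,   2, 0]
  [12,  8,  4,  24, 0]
x^3 + 6*x^2 + 8*x

The characteristic polynomial is χ_A(x) = x*(x + 2)^2*(x + 4)^2, so the eigenvalues are known. The minimal polynomial is
  m_A(x) = Π_λ (x − λ)^{k_λ}
where k_λ is the size of the *largest* Jordan block for λ (equivalently, the smallest k with (A − λI)^k v = 0 for every generalised eigenvector v of λ).

  λ = -4: largest Jordan block has size 1, contributing (x + 4)
  λ = -2: largest Jordan block has size 1, contributing (x + 2)
  λ = 0: largest Jordan block has size 1, contributing (x − 0)

So m_A(x) = x*(x + 2)*(x + 4) = x^3 + 6*x^2 + 8*x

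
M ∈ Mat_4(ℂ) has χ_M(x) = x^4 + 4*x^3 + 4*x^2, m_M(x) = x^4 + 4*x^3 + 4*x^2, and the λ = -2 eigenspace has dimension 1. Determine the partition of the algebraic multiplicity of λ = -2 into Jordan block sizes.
Block sizes for λ = -2: [2]

Step 1 — from the characteristic polynomial, algebraic multiplicity of λ = -2 is 2. From dim ker(M − (-2)·I) = 1, there are exactly 1 Jordan blocks for λ = -2.
Step 2 — from the minimal polynomial, the factor (x + 2)^2 tells us the largest block for λ = -2 has size 2.
Step 3 — with total size 2, 1 blocks, and largest block 2, the block sizes (in nonincreasing order) are [2].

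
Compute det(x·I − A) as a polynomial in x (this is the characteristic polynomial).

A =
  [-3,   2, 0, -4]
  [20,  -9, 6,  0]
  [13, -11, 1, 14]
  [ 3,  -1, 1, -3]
x^4 + 14*x^3 + 72*x^2 + 162*x + 135

Expanding det(x·I − A) (e.g. by cofactor expansion or by noting that A is similar to its Jordan form J, which has the same characteristic polynomial as A) gives
  χ_A(x) = x^4 + 14*x^3 + 72*x^2 + 162*x + 135
which factors as (x + 3)^3*(x + 5). The eigenvalues (with algebraic multiplicities) are λ = -5 with multiplicity 1, λ = -3 with multiplicity 3.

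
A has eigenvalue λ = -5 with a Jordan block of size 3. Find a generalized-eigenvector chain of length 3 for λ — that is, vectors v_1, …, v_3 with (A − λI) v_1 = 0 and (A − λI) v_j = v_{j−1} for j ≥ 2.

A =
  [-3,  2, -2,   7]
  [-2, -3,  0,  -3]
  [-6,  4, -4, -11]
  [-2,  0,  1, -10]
A Jordan chain for λ = -5 of length 3:
v_1 = (-2, -2, -4, 0)ᵀ
v_2 = (2, -2, -6, -2)ᵀ
v_3 = (1, 0, 0, 0)ᵀ

Let N = A − (-5)·I. We want v_3 with N^3 v_3 = 0 but N^2 v_3 ≠ 0; then v_{j-1} := N · v_j for j = 3, …, 2.

Pick v_3 = (1, 0, 0, 0)ᵀ.
Then v_2 = N · v_3 = (2, -2, -6, -2)ᵀ.
Then v_1 = N · v_2 = (-2, -2, -4, 0)ᵀ.

Sanity check: (A − (-5)·I) v_1 = (0, 0, 0, 0)ᵀ = 0. ✓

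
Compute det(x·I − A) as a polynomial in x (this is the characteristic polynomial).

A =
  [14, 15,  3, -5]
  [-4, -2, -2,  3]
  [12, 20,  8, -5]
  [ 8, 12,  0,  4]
x^4 - 24*x^3 + 216*x^2 - 864*x + 1296

Expanding det(x·I − A) (e.g. by cofactor expansion or by noting that A is similar to its Jordan form J, which has the same characteristic polynomial as A) gives
  χ_A(x) = x^4 - 24*x^3 + 216*x^2 - 864*x + 1296
which factors as (x - 6)^4. The eigenvalues (with algebraic multiplicities) are λ = 6 with multiplicity 4.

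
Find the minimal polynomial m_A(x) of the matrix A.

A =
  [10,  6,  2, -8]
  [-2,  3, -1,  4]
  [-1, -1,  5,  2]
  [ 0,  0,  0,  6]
x^3 - 18*x^2 + 108*x - 216

The characteristic polynomial is χ_A(x) = (x - 6)^4, so the eigenvalues are known. The minimal polynomial is
  m_A(x) = Π_λ (x − λ)^{k_λ}
where k_λ is the size of the *largest* Jordan block for λ (equivalently, the smallest k with (A − λI)^k v = 0 for every generalised eigenvector v of λ).

  λ = 6: largest Jordan block has size 3, contributing (x − 6)^3

So m_A(x) = (x - 6)^3 = x^3 - 18*x^2 + 108*x - 216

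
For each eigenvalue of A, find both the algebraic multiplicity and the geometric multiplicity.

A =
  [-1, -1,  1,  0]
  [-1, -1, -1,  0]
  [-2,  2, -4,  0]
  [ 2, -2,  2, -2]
λ = -2: alg = 4, geom = 3

Step 1 — factor the characteristic polynomial to read off the algebraic multiplicities:
  χ_A(x) = (x + 2)^4

Step 2 — compute geometric multiplicities via the rank-nullity identity g(λ) = n − rank(A − λI):
  rank(A − (-2)·I) = 1, so dim ker(A − (-2)·I) = n − 1 = 3

Summary:
  λ = -2: algebraic multiplicity = 4, geometric multiplicity = 3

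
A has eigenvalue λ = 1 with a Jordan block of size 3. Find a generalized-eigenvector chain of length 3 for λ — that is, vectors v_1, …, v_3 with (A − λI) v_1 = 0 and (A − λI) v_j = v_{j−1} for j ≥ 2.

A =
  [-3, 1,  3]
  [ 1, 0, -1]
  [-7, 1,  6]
A Jordan chain for λ = 1 of length 3:
v_1 = (-4, 2, -6)ᵀ
v_2 = (-4, 1, -7)ᵀ
v_3 = (1, 0, 0)ᵀ

Let N = A − (1)·I. We want v_3 with N^3 v_3 = 0 but N^2 v_3 ≠ 0; then v_{j-1} := N · v_j for j = 3, …, 2.

Pick v_3 = (1, 0, 0)ᵀ.
Then v_2 = N · v_3 = (-4, 1, -7)ᵀ.
Then v_1 = N · v_2 = (-4, 2, -6)ᵀ.

Sanity check: (A − (1)·I) v_1 = (0, 0, 0)ᵀ = 0. ✓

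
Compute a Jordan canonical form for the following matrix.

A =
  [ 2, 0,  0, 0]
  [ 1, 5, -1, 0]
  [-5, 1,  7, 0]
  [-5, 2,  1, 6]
J_1(2) ⊕ J_3(6)

The characteristic polynomial is
  det(x·I − A) = x^4 - 20*x^3 + 144*x^2 - 432*x + 432 = (x - 6)^3*(x - 2)

Eigenvalues and multiplicities (the geometric multiplicity of λ is n − rank(A − λI), which equals the number of Jordan blocks for λ):
  λ = 2: algebraic multiplicity = 1, geometric multiplicity = 1
  λ = 6: algebraic multiplicity = 3, geometric multiplicity = 1

Determining the block sizes for each eigenvalue:
  λ = 2: one block (gm = 1), so the single block has size am = 1 → block sizes [1]
  λ = 6: one block (gm = 1), so the single block has size am = 3 → block sizes [3]

Assembling the blocks gives a Jordan form
J =
  [2, 0, 0, 0]
  [0, 6, 1, 0]
  [0, 0, 6, 1]
  [0, 0, 0, 6]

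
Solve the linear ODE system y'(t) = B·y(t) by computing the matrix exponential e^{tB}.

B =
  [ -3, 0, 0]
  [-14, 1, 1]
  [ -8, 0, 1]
e^{tB} =
  [exp(-3*t), 0, 0]
  [-2*t*exp(t) - 3*exp(t) + 3*exp(-3*t), exp(t), t*exp(t)]
  [-2*exp(t) + 2*exp(-3*t), 0, exp(t)]

Strategy: write B = P · J · P⁻¹ where J is a Jordan canonical form, so e^{tB} = P · e^{tJ} · P⁻¹, and e^{tJ} can be computed block-by-block.

B has Jordan form
J =
  [-3, 0, 0]
  [ 0, 1, 1]
  [ 0, 0, 1]
(up to reordering of blocks).

Per-block formulas:
  For a 2×2 Jordan block J_2(1): exp(t · J_2(1)) = e^(1t)·(I + t·N), where N is the 2×2 nilpotent shift.
  For a 1×1 block at λ = -3: exp(t · [-3]) = [e^(-3t)].

After assembling e^{tJ} and conjugating by P, we get:

e^{tB} =
  [exp(-3*t), 0, 0]
  [-2*t*exp(t) - 3*exp(t) + 3*exp(-3*t), exp(t), t*exp(t)]
  [-2*exp(t) + 2*exp(-3*t), 0, exp(t)]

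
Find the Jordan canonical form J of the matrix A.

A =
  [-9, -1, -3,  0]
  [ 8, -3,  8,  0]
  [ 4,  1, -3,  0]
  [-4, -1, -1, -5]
J_3(-5) ⊕ J_1(-5)

The characteristic polynomial is
  det(x·I − A) = x^4 + 20*x^3 + 150*x^2 + 500*x + 625 = (x + 5)^4

Eigenvalues and multiplicities (the geometric multiplicity of λ is n − rank(A − λI), which equals the number of Jordan blocks for λ):
  λ = -5: algebraic multiplicity = 4, geometric multiplicity = 2

Determining the block sizes for each eigenvalue:
  λ = -5: with am = 4 and gm = 2, the partition is not yet determined (e.g. several partitions of 4 into 2 parts exist). Let N = A − (-5)·I. Computing rank(N^1) = 2, rank(N^2) = 1, rank(N^3) = 0; the number of blocks of size ≥ j is rank(N^{j−1}) − rank(N^j), giving [2, 1, 1]. So we have 1 block(s) of size 3, 1 block(s) of size 1 → block sizes [3, 1]

Assembling the blocks gives a Jordan form
J =
  [-5,  1,  0,  0]
  [ 0, -5,  1,  0]
  [ 0,  0, -5,  0]
  [ 0,  0,  0, -5]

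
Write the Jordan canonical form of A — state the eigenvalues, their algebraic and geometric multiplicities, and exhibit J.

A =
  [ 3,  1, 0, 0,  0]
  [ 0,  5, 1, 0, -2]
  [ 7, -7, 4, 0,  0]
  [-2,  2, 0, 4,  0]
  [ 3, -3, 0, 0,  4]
J_3(4) ⊕ J_1(4) ⊕ J_1(4)

The characteristic polynomial is
  det(x·I − A) = x^5 - 20*x^4 + 160*x^3 - 640*x^2 + 1280*x - 1024 = (x - 4)^5

Eigenvalues and multiplicities (the geometric multiplicity of λ is n − rank(A − λI), which equals the number of Jordan blocks for λ):
  λ = 4: algebraic multiplicity = 5, geometric multiplicity = 3

Determining the block sizes for each eigenvalue:
  λ = 4: with am = 5 and gm = 3, the partition is not yet determined (e.g. several partitions of 5 into 3 parts exist). Let N = A − (4)·I. Computing rank(N^1) = 2, rank(N^2) = 1, rank(N^3) = 0; the number of blocks of size ≥ j is rank(N^{j−1}) − rank(N^j), giving [3, 1, 1]. So we have 1 block(s) of size 3, 2 block(s) of size 1 → block sizes [3, 1, 1]

Assembling the blocks gives a Jordan form
J =
  [4, 1, 0, 0, 0]
  [0, 4, 1, 0, 0]
  [0, 0, 4, 0, 0]
  [0, 0, 0, 4, 0]
  [0, 0, 0, 0, 4]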